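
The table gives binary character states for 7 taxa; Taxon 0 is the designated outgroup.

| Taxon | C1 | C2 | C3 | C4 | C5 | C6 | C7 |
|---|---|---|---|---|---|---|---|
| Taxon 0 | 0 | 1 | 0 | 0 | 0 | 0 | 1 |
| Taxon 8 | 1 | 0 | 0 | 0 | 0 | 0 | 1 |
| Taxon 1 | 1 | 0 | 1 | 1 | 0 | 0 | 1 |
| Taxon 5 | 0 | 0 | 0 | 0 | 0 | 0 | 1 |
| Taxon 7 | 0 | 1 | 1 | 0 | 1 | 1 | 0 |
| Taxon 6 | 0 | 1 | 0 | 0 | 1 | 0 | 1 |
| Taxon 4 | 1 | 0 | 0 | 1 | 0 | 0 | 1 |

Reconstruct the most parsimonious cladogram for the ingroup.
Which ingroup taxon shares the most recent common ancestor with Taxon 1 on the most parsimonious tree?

Taxon 4

Character polarity is set by the outgroup: the derived state is whichever differs from the outgroup's state, so for C2, C7 the derived state is '0', and for the remaining characters it is '1'.
C1: derived state '1' in Taxon 1, Taxon 4, and Taxon 8 only — synapomorphy for {Taxon 1, Taxon 4, Taxon 8}.
C2 (derived state '0') is shared by Taxon 1, Taxon 4, Taxon 5, and Taxon 8 — a synapomorphy uniting that clade.
C3 groups Taxon 1 and Taxon 7, which is incompatible with the clades supported by the remaining characters; treating it as convergent (homoplasy) costs fewer steps than any alternative tree.
C4: derived state '1' in Taxon 1 and Taxon 4 only — synapomorphy for {Taxon 1, Taxon 4}.
Only Taxon 6 and Taxon 7 show the derived state '1' for C5, supporting them as a clade.
C6 (derived state '1') is unique to Taxon 7 (autapomorphy; uninformative for grouping).
C7 (derived state '0') is unique to Taxon 7 (autapomorphy; uninformative for grouping).
Most parsimonious ingroup topology: (((Taxon 8,(Taxon 1,Taxon 4)),Taxon 5),(Taxon 7,Taxon 6)).
Taxon 1 and Taxon 4 form a cherry on this tree, so they are sister taxa.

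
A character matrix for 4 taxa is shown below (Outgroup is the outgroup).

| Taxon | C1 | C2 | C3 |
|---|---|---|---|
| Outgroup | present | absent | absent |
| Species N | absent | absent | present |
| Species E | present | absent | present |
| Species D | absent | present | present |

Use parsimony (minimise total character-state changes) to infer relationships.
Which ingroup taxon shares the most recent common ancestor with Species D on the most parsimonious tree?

Character polarity is set by the outgroup: the derived state is whichever differs from the outgroup's state, so for C1 the derived state is 'absent', and for the remaining characters it is 'present'.
Only Species D and Species N show the derived state 'absent' for C1, supporting them as a clade.
C2: derived state 'present' in Species D only — an autapomorphy, so it tells us nothing about relationships among taxa.
All ingroup taxa share the derived state 'present' for C3; it defines the ingroup but does not resolve relationships within it.
Most parsimonious ingroup topology: ((Species N,Species D),Species E).
Species D and Species N form a cherry on this tree, so they are sister taxa.

Species N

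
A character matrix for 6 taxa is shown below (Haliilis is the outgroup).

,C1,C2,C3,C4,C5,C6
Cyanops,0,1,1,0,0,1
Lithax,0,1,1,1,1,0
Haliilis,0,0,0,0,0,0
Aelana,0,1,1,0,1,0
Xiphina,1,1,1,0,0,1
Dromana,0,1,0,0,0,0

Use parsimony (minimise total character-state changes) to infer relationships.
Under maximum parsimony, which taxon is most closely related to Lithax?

The outgroup has state '0' for every character, so '1' is the derived state throughout.
C1: derived state '1' in Xiphina only — an autapomorphy, so it tells us nothing about relationships among taxa.
All ingroup taxa share the derived state '1' for C2; it defines the ingroup but does not resolve relationships within it.
C3 (derived state '1') is shared by Aelana, Cyanops, Lithax, and Xiphina — a synapomorphy uniting that clade.
C4 (derived state '1') is unique to Lithax (autapomorphy; uninformative for grouping).
C5 (derived state '1') is shared by Aelana and Lithax — a synapomorphy uniting that clade.
C6: derived state '1' in Cyanops and Xiphina only — synapomorphy for {Cyanops, Xiphina}.
Most parsimonious ingroup topology: (((Cyanops,Xiphina),(Aelana,Lithax)),Dromana).
Lithax and Aelana form a cherry on this tree, so they are sister taxa.

Aelana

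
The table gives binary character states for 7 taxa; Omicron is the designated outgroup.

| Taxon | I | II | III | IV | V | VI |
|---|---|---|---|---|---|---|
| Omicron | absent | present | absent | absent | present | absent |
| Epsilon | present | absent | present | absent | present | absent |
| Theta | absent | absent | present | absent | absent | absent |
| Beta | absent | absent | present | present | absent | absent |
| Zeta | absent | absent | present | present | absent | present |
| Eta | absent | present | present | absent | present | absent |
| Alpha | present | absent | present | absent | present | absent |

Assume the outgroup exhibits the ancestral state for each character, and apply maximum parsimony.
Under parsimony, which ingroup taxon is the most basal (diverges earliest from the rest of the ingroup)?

Eta

Character polarity is set by the outgroup: the derived state is whichever differs from the outgroup's state, so for II, V the derived state is 'absent', and for the remaining characters it is 'present'.
Only Alpha and Epsilon show the derived state 'present' for I, supporting them as a clade.
II (derived state 'absent') is shared by Alpha, Beta, Epsilon, Theta, and Zeta — a synapomorphy uniting that clade.
III (derived state 'present') is shared by all ingroup taxa — unites the whole ingroup.
IV (derived state 'present') is shared by Beta and Zeta — a synapomorphy uniting that clade.
Only Beta, Theta, and Zeta show the derived state 'absent' for V, supporting them as a clade.
VI: derived state 'present' in Zeta only — an autapomorphy, so it tells us nothing about relationships among taxa.
Most parsimonious ingroup topology: (((Epsilon,Alpha),(Theta,(Beta,Zeta))),Eta).
Eta is sister to the clade containing all other ingroup taxa, so it is the earliest-diverging (most basal) ingroup lineage.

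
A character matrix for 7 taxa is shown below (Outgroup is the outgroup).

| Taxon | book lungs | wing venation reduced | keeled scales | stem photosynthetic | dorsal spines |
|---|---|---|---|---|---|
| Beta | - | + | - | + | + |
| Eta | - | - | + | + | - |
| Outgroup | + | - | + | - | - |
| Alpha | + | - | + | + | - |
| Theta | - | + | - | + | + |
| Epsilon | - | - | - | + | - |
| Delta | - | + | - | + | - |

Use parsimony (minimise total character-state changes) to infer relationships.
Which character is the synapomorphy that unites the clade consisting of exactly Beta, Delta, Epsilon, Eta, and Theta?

book lungs

Character polarity is set by the outgroup: the derived state is whichever differs from the outgroup's state, so for book lungs, keeled scales the derived state is '-', and for the remaining characters it is '+'.
Only Beta, Delta, Epsilon, Eta, and Theta show the derived state '-' for book lungs, supporting them as a clade.
Only Beta, Delta, and Theta show the derived state '+' for wing venation reduced, supporting them as a clade.
Only Beta, Delta, Epsilon, and Theta show the derived state '-' for keeled scales, supporting them as a clade.
All ingroup taxa share the derived state '+' for stem photosynthetic; it defines the ingroup but does not resolve relationships within it.
dorsal spines (derived state '+') is shared by Beta and Theta — a synapomorphy uniting that clade.
Most parsimonious ingroup topology: ((Eta,(((Theta,Beta),Delta),Epsilon)),Alpha).
The clade {Beta, Delta, Epsilon, Eta, Theta} is supported by book lungs: its derived state '-' occurs in exactly those taxa and in no other taxon (including the outgroup).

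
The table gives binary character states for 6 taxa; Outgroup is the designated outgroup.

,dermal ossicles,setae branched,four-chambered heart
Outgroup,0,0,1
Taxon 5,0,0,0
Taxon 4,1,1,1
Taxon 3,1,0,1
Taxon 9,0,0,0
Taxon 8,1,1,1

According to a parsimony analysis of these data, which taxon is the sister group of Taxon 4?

Character polarity is set by the outgroup: the derived state is whichever differs from the outgroup's state, so for four-chambered heart the derived state is '0', and for the remaining characters it is '1'.
Only Taxon 3, Taxon 4, and Taxon 8 show the derived state '1' for dermal ossicles, supporting them as a clade.
setae branched (derived state '1') is shared by Taxon 4 and Taxon 8 — a synapomorphy uniting that clade.
four-chambered heart (derived state '0') is shared by Taxon 5 and Taxon 9 — a synapomorphy uniting that clade.
Most parsimonious ingroup topology: ((Taxon 5,Taxon 9),((Taxon 4,Taxon 8),Taxon 3)).
Taxon 4 and Taxon 8 form a cherry on this tree, so they are sister taxa.

Taxon 8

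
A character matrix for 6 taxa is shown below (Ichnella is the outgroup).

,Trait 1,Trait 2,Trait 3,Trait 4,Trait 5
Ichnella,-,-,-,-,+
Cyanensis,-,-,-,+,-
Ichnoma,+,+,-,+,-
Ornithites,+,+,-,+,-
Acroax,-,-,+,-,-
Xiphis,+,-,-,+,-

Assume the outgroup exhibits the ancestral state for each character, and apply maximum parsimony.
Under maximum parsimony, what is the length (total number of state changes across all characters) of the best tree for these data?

Character polarity is set by the outgroup: the derived state is whichever differs from the outgroup's state, so for Trait 5 the derived state is '-', and for the remaining characters it is '+'.
Trait 1 (derived state '+') is shared by Ichnoma, Ornithites, and Xiphis — a synapomorphy uniting that clade.
Trait 2 (derived state '+') is shared by Ichnoma and Ornithites — a synapomorphy uniting that clade.
Trait 3: derived state '+' in Acroax only — an autapomorphy, so it tells us nothing about relationships among taxa.
Trait 4 (derived state '+') is shared by Cyanensis, Ichnoma, Ornithites, and Xiphis — a synapomorphy uniting that clade.
Trait 5 (derived state '-') is shared by all ingroup taxa — unites the whole ingroup.
Most parsimonious ingroup topology: ((Cyanensis,((Ichnoma,Ornithites),Xiphis)),Acroax).
Changes per character on this tree: Trait 1: 1; Trait 2: 1; Trait 3: 1; Trait 4: 1; Trait 5: 1.
Total = 5.

5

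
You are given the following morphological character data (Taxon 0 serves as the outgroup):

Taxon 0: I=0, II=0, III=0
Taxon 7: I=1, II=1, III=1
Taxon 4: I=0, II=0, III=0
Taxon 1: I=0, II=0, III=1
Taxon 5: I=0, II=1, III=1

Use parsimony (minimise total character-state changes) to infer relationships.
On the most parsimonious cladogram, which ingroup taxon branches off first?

Taxon 4

The outgroup has state '0' for every character, so '1' is the derived state throughout.
I: derived state '1' in Taxon 7 only — an autapomorphy, so it tells us nothing about relationships among taxa.
Only Taxon 5 and Taxon 7 show the derived state '1' for II, supporting them as a clade.
III: derived state '1' in Taxon 1, Taxon 5, and Taxon 7 only — synapomorphy for {Taxon 1, Taxon 5, Taxon 7}.
Most parsimonious ingroup topology: (((Taxon 7,Taxon 5),Taxon 1),Taxon 4).
Taxon 4 is sister to the clade containing all other ingroup taxa, so it is the earliest-diverging (most basal) ingroup lineage.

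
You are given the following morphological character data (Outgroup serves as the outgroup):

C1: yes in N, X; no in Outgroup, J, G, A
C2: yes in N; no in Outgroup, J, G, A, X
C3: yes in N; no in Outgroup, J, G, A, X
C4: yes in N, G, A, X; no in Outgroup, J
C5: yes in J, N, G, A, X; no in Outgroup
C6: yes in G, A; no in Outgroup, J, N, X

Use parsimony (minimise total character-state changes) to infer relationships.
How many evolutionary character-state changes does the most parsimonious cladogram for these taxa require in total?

6

The outgroup has state 'no' for every character, so 'yes' is the derived state throughout.
C1 (derived state 'yes') is shared by N and X — a synapomorphy uniting that clade.
C2: derived state 'yes' in N only — an autapomorphy, so it tells us nothing about relationships among taxa.
C3 (derived state 'yes') is unique to N (autapomorphy; uninformative for grouping).
C4: derived state 'yes' in A, G, N, and X only — synapomorphy for {A, G, N, X}.
C5 (derived state 'yes') is shared by all ingroup taxa — unites the whole ingroup.
Only A and G show the derived state 'yes' for C6, supporting them as a clade.
Most parsimonious ingroup topology: (J,((N,X),(G,A))).
Changes per character on this tree: C1: 1; C2: 1; C3: 1; C4: 1; C5: 1; C6: 1.
Total = 6.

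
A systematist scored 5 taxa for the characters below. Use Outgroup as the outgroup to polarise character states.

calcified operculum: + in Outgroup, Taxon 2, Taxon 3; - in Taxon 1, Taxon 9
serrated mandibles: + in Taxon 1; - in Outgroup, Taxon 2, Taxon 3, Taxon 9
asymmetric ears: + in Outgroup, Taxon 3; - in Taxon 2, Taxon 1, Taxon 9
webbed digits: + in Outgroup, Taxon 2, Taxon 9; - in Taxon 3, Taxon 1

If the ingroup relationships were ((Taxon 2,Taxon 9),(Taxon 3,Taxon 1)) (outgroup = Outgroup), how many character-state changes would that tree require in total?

6

Map each character onto ((Taxon 2,Taxon 9),(Taxon 3,Taxon 1)) (rooted by Outgroup) and count the minimum state changes it requires (Fitch parsimony):
calcified operculum: 2; serrated mandibles: 1; asymmetric ears: 2; webbed digits: 1.
Total tree length = 6.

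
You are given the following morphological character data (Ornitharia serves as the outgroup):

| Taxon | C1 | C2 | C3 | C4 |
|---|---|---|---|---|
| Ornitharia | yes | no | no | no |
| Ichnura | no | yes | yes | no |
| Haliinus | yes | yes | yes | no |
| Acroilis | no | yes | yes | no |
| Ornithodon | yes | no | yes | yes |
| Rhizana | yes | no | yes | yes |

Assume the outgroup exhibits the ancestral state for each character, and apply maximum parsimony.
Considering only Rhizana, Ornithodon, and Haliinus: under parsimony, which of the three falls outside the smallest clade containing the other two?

Character polarity is set by the outgroup: the derived state is whichever differs from the outgroup's state, so for C1 the derived state is 'no', and for the remaining characters it is 'yes'.
C1: derived state 'no' in Acroilis and Ichnura only — synapomorphy for {Acroilis, Ichnura}.
C2: derived state 'yes' in Acroilis, Haliinus, and Ichnura only — synapomorphy for {Acroilis, Haliinus, Ichnura}.
All ingroup taxa share the derived state 'yes' for C3; it defines the ingroup but does not resolve relationships within it.
Only Ornithodon and Rhizana show the derived state 'yes' for C4, supporting them as a clade.
Most parsimonious ingroup topology: (((Ichnura,Acroilis),Haliinus),(Ornithodon,Rhizana)).
Ornithodon and Rhizana share a more recent common ancestor with each other than either does with Haliinus, so Haliinus is the least closely related of the three.

Haliinus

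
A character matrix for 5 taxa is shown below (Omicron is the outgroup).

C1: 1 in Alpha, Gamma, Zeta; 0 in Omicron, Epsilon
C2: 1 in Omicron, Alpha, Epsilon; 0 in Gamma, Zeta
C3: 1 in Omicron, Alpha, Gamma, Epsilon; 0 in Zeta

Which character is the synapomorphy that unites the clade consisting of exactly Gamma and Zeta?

Character polarity is set by the outgroup: the derived state is whichever differs from the outgroup's state, so for C2, C3 the derived state is '0', and for the remaining characters it is '1'.
C1: derived state '1' in Alpha, Gamma, and Zeta only — synapomorphy for {Alpha, Gamma, Zeta}.
C2: derived state '0' in Gamma and Zeta only — synapomorphy for {Gamma, Zeta}.
C3 (derived state '0') is unique to Zeta (autapomorphy; uninformative for grouping).
Most parsimonious ingroup topology: ((Alpha,(Gamma,Zeta)),Epsilon).
The clade {Gamma, Zeta} is supported by C2: its derived state '0' occurs in exactly those taxa and in no other taxon (including the outgroup).

C2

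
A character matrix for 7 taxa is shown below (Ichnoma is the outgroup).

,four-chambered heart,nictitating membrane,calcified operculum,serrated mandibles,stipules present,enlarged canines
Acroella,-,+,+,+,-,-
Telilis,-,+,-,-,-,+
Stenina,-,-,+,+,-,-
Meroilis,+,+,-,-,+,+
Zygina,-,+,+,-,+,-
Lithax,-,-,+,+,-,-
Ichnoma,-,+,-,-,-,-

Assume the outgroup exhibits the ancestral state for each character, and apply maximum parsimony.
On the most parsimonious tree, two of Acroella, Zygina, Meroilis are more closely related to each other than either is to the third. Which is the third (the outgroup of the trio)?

Character polarity is set by the outgroup: the derived state is whichever differs from the outgroup's state, so for nictitating membrane the derived state is '-', and for the remaining characters it is '+'.
four-chambered heart (derived state '+') is unique to Meroilis (autapomorphy; uninformative for grouping).
nictitating membrane: derived state '-' in Lithax and Stenina only — synapomorphy for {Lithax, Stenina}.
Only Acroella, Lithax, Stenina, and Zygina show the derived state '+' for calcified operculum, supporting them as a clade.
serrated mandibles: derived state '+' in Acroella, Lithax, and Stenina only — synapomorphy for {Acroella, Lithax, Stenina}.
stipules present groups Meroilis and Zygina, which is incompatible with the clades supported by the remaining characters; treating it as convergent (homoplasy) costs fewer steps than any alternative tree.
enlarged canines: derived state '+' in Meroilis and Telilis only — synapomorphy for {Meroilis, Telilis}.
Most parsimonious ingroup topology: ((((Lithax,Stenina),Acroella),Zygina),(Meroilis,Telilis)).
Acroella and Zygina share a more recent common ancestor with each other than either does with Meroilis, so Meroilis is the least closely related of the three.

Meroilis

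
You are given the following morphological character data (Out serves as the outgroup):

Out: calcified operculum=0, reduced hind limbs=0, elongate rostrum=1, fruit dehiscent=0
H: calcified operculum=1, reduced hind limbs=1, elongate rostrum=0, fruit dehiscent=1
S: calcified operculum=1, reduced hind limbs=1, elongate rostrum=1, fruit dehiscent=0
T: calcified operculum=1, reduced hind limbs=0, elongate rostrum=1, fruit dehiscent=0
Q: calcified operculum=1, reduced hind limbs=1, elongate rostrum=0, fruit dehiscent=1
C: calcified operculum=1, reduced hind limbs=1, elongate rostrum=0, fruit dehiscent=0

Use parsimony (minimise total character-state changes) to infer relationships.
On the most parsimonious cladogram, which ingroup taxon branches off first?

Character polarity is set by the outgroup: the derived state is whichever differs from the outgroup's state, so for elongate rostrum the derived state is '0', and for the remaining characters it is '1'.
All ingroup taxa share the derived state '1' for calcified operculum; it defines the ingroup but does not resolve relationships within it.
Only C, H, Q, and S show the derived state '1' for reduced hind limbs, supporting them as a clade.
elongate rostrum: derived state '0' in C, H, and Q only — synapomorphy for {C, H, Q}.
Only H and Q show the derived state '1' for fruit dehiscent, supporting them as a clade.
Most parsimonious ingroup topology: ((((H,Q),C),S),T).
T is sister to the clade containing all other ingroup taxa, so it is the earliest-diverging (most basal) ingroup lineage.

T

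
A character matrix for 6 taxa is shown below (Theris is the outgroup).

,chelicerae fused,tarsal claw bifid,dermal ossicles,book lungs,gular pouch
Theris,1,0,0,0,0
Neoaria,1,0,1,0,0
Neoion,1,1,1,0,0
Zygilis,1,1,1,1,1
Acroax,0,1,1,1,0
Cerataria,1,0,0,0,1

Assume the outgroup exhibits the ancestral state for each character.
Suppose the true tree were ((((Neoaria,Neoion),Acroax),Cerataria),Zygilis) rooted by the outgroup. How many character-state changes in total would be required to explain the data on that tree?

Map each character onto ((((Neoaria,Neoion),Acroax),Cerataria),Zygilis) (rooted by Theris) and count the minimum state changes it requires (Fitch parsimony):
chelicerae fused: 1; tarsal claw bifid: 3; dermal ossicles: 2; book lungs: 2; gular pouch: 2.
Total tree length = 10.

10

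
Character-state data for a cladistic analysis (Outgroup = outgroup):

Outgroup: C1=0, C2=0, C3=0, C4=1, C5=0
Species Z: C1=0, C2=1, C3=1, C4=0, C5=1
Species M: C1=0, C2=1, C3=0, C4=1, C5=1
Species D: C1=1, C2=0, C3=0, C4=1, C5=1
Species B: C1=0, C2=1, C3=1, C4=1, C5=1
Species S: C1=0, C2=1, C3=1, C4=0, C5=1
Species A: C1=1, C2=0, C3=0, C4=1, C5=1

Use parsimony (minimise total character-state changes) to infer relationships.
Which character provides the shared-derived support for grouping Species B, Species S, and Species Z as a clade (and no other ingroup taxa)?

C3

Character polarity is set by the outgroup: the derived state is whichever differs from the outgroup's state, so for C4 the derived state is '0', and for the remaining characters it is '1'.
C1 (derived state '1') is shared by Species A and Species D — a synapomorphy uniting that clade.
C2: derived state '1' in Species B, Species M, Species S, and Species Z only — synapomorphy for {Species B, Species M, Species S, Species Z}.
C3 (derived state '1') is shared by Species B, Species S, and Species Z — a synapomorphy uniting that clade.
C4 (derived state '0') is shared by Species S and Species Z — a synapomorphy uniting that clade.
All ingroup taxa share the derived state '1' for C5; it defines the ingroup but does not resolve relationships within it.
Most parsimonious ingroup topology: ((((Species Z,Species S),Species B),Species M),(Species D,Species A)).
The clade {Species B, Species S, Species Z} is supported by C3: its derived state '1' occurs in exactly those taxa and in no other taxon (including the outgroup).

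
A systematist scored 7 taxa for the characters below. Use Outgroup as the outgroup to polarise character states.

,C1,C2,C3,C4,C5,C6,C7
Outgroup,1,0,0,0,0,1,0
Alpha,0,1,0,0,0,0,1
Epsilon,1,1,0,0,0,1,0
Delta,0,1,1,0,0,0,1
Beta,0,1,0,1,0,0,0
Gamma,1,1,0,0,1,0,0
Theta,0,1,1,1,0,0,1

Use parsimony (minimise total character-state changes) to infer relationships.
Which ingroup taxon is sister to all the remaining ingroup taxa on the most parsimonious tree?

Character polarity is set by the outgroup: the derived state is whichever differs from the outgroup's state, so for C1, C6 the derived state is '0', and for the remaining characters it is '1'.
C1 (derived state '0') is shared by Alpha, Beta, Delta, and Theta — a synapomorphy uniting that clade.
All ingroup taxa share the derived state '1' for C2; it defines the ingroup but does not resolve relationships within it.
C3: derived state '1' in Delta and Theta only — synapomorphy for {Delta, Theta}.
C4 groups Beta and Theta, which is incompatible with the clades supported by the remaining characters; treating it as convergent (homoplasy) costs fewer steps than any alternative tree.
C5 (derived state '1') is unique to Gamma (autapomorphy; uninformative for grouping).
C6 (derived state '0') is shared by Alpha, Beta, Delta, Gamma, and Theta — a synapomorphy uniting that clade.
C7 (derived state '1') is shared by Alpha, Delta, and Theta — a synapomorphy uniting that clade.
Most parsimonious ingroup topology: ((((Alpha,(Delta,Theta)),Beta),Gamma),Epsilon).
Epsilon is sister to the clade containing all other ingroup taxa, so it is the earliest-diverging (most basal) ingroup lineage.

Epsilon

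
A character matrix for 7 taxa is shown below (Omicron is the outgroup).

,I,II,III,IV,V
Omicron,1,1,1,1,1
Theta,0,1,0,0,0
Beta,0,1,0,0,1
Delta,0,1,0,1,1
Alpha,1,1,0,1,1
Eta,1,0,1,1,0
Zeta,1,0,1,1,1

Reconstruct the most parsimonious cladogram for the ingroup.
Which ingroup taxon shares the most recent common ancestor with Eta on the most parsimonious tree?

The outgroup has state '1' for every character, so '0' is the derived state throughout.
I: derived state '0' in Beta, Delta, and Theta only — synapomorphy for {Beta, Delta, Theta}.
II (derived state '0') is shared by Eta and Zeta — a synapomorphy uniting that clade.
III: derived state '0' in Alpha, Beta, Delta, and Theta only — synapomorphy for {Alpha, Beta, Delta, Theta}.
IV: derived state '0' in Beta and Theta only — synapomorphy for {Beta, Theta}.
V groups Eta and Theta, which is incompatible with the clades supported by the remaining characters; treating it as convergent (homoplasy) costs fewer steps than any alternative tree.
Most parsimonious ingroup topology: ((((Theta,Beta),Delta),Alpha),(Eta,Zeta)).
Eta and Zeta form a cherry on this tree, so they are sister taxa.

Zeta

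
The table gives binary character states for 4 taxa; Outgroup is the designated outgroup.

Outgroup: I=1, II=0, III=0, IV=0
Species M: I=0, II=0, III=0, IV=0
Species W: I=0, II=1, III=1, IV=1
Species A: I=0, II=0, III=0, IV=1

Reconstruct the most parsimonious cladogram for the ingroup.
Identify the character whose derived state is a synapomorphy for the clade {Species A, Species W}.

IV

Character polarity is set by the outgroup: the derived state is whichever differs from the outgroup's state, so for I the derived state is '0', and for the remaining characters it is '1'.
All ingroup taxa share the derived state '0' for I; it defines the ingroup but does not resolve relationships within it.
II (derived state '1') is unique to Species W (autapomorphy; uninformative for grouping).
III: derived state '1' in Species W only — an autapomorphy, so it tells us nothing about relationships among taxa.
IV (derived state '1') is shared by Species A and Species W — a synapomorphy uniting that clade.
Most parsimonious ingroup topology: (Species M,(Species W,Species A)).
The clade {Species A, Species W} is supported by IV: its derived state '1' occurs in exactly those taxa and in no other taxon (including the outgroup).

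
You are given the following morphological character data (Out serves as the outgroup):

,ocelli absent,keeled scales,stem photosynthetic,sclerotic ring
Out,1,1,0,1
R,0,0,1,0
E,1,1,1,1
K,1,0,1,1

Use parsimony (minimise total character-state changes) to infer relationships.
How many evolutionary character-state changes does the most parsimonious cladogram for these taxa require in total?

4

Character polarity is set by the outgroup: the derived state is whichever differs from the outgroup's state, so for ocelli absent, keeled scales, sclerotic ring the derived state is '0', and for the remaining characters it is '1'.
ocelli absent: derived state '0' in R only — an autapomorphy, so it tells us nothing about relationships among taxa.
keeled scales (derived state '0') is shared by K and R — a synapomorphy uniting that clade.
stem photosynthetic (derived state '1') is shared by all ingroup taxa — unites the whole ingroup.
sclerotic ring: derived state '0' in R only — an autapomorphy, so it tells us nothing about relationships among taxa.
Most parsimonious ingroup topology: ((R,K),E).
Changes per character on this tree: ocelli absent: 1; keeled scales: 1; stem photosynthetic: 1; sclerotic ring: 1.
Total = 4.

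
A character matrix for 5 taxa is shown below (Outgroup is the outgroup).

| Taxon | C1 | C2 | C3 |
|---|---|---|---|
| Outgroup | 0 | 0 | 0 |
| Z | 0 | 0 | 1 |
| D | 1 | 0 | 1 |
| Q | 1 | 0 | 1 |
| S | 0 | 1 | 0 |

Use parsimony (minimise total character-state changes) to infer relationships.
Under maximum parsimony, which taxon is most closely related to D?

The outgroup has state '0' for every character, so '1' is the derived state throughout.
C1: derived state '1' in D and Q only — synapomorphy for {D, Q}.
C2: derived state '1' in S only — an autapomorphy, so it tells us nothing about relationships among taxa.
C3: derived state '1' in D, Q, and Z only — synapomorphy for {D, Q, Z}.
Most parsimonious ingroup topology: ((Z,(D,Q)),S).
D and Q form a cherry on this tree, so they are sister taxa.

Q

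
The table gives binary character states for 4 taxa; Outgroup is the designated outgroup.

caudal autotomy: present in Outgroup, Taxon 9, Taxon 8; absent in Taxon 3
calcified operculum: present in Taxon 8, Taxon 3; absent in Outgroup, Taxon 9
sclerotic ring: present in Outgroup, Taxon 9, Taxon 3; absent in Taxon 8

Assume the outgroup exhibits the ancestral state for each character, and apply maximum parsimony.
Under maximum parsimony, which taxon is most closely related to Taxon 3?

Character polarity is set by the outgroup: the derived state is whichever differs from the outgroup's state, so for caudal autotomy, sclerotic ring the derived state is 'absent', and for the remaining characters it is 'present'.
caudal autotomy (derived state 'absent') is unique to Taxon 3 (autapomorphy; uninformative for grouping).
calcified operculum (derived state 'present') is shared by Taxon 3 and Taxon 8 — a synapomorphy uniting that clade.
sclerotic ring: derived state 'absent' in Taxon 8 only — an autapomorphy, so it tells us nothing about relationships among taxa.
Most parsimonious ingroup topology: (Taxon 9,(Taxon 8,Taxon 3)).
Taxon 3 and Taxon 8 form a cherry on this tree, so they are sister taxa.

Taxon 8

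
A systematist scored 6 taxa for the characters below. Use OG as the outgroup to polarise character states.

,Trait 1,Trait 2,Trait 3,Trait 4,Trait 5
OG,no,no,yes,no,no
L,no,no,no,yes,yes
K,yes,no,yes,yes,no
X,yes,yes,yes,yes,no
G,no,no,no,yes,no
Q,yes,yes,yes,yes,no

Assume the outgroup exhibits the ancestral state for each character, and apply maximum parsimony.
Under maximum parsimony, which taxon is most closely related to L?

Character polarity is set by the outgroup: the derived state is whichever differs from the outgroup's state, so for Trait 3 the derived state is 'no', and for the remaining characters it is 'yes'.
Trait 1: derived state 'yes' in K, Q, and X only — synapomorphy for {K, Q, X}.
Trait 2: derived state 'yes' in Q and X only — synapomorphy for {Q, X}.
Trait 3 (derived state 'no') is shared by G and L — a synapomorphy uniting that clade.
Trait 4 (derived state 'yes') is shared by all ingroup taxa — unites the whole ingroup.
Trait 5: derived state 'yes' in L only — an autapomorphy, so it tells us nothing about relationships among taxa.
Most parsimonious ingroup topology: ((L,G),(K,(X,Q))).
L and G form a cherry on this tree, so they are sister taxa.

G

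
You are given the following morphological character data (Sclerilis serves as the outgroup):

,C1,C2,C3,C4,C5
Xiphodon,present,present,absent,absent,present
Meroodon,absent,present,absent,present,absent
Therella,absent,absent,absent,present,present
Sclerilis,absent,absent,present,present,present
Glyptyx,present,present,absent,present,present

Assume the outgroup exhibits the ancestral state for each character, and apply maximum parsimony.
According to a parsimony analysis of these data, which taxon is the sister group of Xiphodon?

Glyptyx

Character polarity is set by the outgroup: the derived state is whichever differs from the outgroup's state, so for C3, C4, C5 the derived state is 'absent', and for the remaining characters it is 'present'.
Only Glyptyx and Xiphodon show the derived state 'present' for C1, supporting them as a clade.
Only Glyptyx, Meroodon, and Xiphodon show the derived state 'present' for C2, supporting them as a clade.
C3 (derived state 'absent') is shared by all ingroup taxa — unites the whole ingroup.
C4 (derived state 'absent') is unique to Xiphodon (autapomorphy; uninformative for grouping).
C5: derived state 'absent' in Meroodon only — an autapomorphy, so it tells us nothing about relationships among taxa.
Most parsimonious ingroup topology: ((Meroodon,(Xiphodon,Glyptyx)),Therella).
Xiphodon and Glyptyx form a cherry on this tree, so they are sister taxa.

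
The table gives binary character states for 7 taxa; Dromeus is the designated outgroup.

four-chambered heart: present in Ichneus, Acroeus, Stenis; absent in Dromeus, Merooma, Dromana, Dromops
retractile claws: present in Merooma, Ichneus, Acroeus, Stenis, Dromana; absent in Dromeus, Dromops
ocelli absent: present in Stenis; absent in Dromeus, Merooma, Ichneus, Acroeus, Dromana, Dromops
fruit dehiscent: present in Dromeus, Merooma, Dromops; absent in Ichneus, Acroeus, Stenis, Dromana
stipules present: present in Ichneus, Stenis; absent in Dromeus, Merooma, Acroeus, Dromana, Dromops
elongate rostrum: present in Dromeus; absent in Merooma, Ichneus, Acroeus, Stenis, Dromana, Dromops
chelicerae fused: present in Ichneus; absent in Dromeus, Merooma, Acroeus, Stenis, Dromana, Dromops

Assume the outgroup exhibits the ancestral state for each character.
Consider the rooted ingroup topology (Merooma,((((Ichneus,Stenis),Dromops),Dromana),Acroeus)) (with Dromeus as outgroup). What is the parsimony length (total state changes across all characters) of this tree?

10

Map each character onto (Merooma,((((Ichneus,Stenis),Dromops),Dromana),Acroeus)) (rooted by Dromeus) and count the minimum state changes it requires (Fitch parsimony):
four-chambered heart: 2; retractile claws: 2; ocelli absent: 1; fruit dehiscent: 2; stipules present: 1; elongate rostrum: 1; chelicerae fused: 1.
Total tree length = 10.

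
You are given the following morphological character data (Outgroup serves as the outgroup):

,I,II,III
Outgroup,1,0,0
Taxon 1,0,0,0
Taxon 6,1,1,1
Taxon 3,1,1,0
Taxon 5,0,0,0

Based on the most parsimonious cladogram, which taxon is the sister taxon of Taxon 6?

Taxon 3

Character polarity is set by the outgroup: the derived state is whichever differs from the outgroup's state, so for I the derived state is '0', and for the remaining characters it is '1'.
I: derived state '0' in Taxon 1 and Taxon 5 only — synapomorphy for {Taxon 1, Taxon 5}.
II: derived state '1' in Taxon 3 and Taxon 6 only — synapomorphy for {Taxon 3, Taxon 6}.
III: derived state '1' in Taxon 6 only — an autapomorphy, so it tells us nothing about relationships among taxa.
Most parsimonious ingroup topology: ((Taxon 3,Taxon 6),(Taxon 5,Taxon 1)).
Taxon 6 and Taxon 3 form a cherry on this tree, so they are sister taxa.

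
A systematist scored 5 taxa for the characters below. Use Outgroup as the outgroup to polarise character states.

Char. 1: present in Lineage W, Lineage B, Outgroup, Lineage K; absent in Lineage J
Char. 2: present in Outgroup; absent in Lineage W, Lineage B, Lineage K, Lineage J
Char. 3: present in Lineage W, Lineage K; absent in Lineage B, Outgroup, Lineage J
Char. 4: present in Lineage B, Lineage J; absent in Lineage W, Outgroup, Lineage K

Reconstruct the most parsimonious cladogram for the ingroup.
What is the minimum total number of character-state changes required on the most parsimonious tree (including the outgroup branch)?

Character polarity is set by the outgroup: the derived state is whichever differs from the outgroup's state, so for Char. 1, Char. 2 the derived state is 'absent', and for the remaining characters it is 'present'.
Char. 1 (derived state 'absent') is unique to Lineage J (autapomorphy; uninformative for grouping).
Char. 2 (derived state 'absent') is shared by all ingroup taxa — unites the whole ingroup.
Only Lineage K and Lineage W show the derived state 'present' for Char. 3, supporting them as a clade.
Char. 4: derived state 'present' in Lineage B and Lineage J only — synapomorphy for {Lineage B, Lineage J}.
Most parsimonious ingroup topology: ((Lineage B,Lineage J),(Lineage W,Lineage K)).
Changes per character on this tree: Char. 1: 1; Char. 2: 1; Char. 3: 1; Char. 4: 1.
Total = 4.

4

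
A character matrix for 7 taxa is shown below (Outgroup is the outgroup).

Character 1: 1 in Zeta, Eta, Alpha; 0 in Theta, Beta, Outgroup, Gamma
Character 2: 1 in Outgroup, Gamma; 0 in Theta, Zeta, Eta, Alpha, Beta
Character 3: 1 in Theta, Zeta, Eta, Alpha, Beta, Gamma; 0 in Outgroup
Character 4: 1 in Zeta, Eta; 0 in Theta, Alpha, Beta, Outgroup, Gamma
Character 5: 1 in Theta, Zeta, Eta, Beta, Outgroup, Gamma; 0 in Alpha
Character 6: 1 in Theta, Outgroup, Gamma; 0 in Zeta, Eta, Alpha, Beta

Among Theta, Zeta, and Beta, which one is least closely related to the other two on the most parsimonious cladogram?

Character polarity is set by the outgroup: the derived state is whichever differs from the outgroup's state, so for Character 2, Character 5, Character 6 the derived state is '0', and for the remaining characters it is '1'.
Character 1 (derived state '1') is shared by Alpha, Eta, and Zeta — a synapomorphy uniting that clade.
Character 2 (derived state '0') is shared by Alpha, Beta, Eta, Theta, and Zeta — a synapomorphy uniting that clade.
Character 3 (derived state '1') is shared by all ingroup taxa — unites the whole ingroup.
Only Eta and Zeta show the derived state '1' for Character 4, supporting them as a clade.
Character 5: derived state '0' in Alpha only — an autapomorphy, so it tells us nothing about relationships among taxa.
Only Alpha, Beta, Eta, and Zeta show the derived state '0' for Character 6, supporting them as a clade.
Most parsimonious ingroup topology: (((((Zeta,Eta),Alpha),Beta),Theta),Gamma).
Zeta and Beta share a more recent common ancestor with each other than either does with Theta, so Theta is the least closely related of the three.

Theta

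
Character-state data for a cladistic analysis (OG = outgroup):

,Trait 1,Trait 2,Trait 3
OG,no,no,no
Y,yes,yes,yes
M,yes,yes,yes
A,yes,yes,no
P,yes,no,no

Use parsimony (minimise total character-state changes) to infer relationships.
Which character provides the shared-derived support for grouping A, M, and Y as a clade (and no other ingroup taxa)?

Trait 2

The outgroup has state 'no' for every character, so 'yes' is the derived state throughout.
All ingroup taxa share the derived state 'yes' for Trait 1; it defines the ingroup but does not resolve relationships within it.
Only A, M, and Y show the derived state 'yes' for Trait 2, supporting them as a clade.
Only M and Y show the derived state 'yes' for Trait 3, supporting them as a clade.
Most parsimonious ingroup topology: (((Y,M),A),P).
The clade {A, M, Y} is supported by Trait 2: its derived state 'yes' occurs in exactly those taxa and in no other taxon (including the outgroup).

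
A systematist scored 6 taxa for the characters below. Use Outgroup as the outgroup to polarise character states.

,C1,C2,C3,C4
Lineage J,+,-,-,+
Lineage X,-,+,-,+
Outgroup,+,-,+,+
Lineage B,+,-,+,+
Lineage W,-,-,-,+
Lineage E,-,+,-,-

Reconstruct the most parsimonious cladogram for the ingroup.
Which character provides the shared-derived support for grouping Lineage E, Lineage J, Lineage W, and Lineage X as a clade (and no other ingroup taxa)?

Character polarity is set by the outgroup: the derived state is whichever differs from the outgroup's state, so for C1, C3, C4 the derived state is '-', and for the remaining characters it is '+'.
C1 (derived state '-') is shared by Lineage E, Lineage W, and Lineage X — a synapomorphy uniting that clade.
C2 (derived state '+') is shared by Lineage E and Lineage X — a synapomorphy uniting that clade.
Only Lineage E, Lineage J, Lineage W, and Lineage X show the derived state '-' for C3, supporting them as a clade.
C4: derived state '-' in Lineage E only — an autapomorphy, so it tells us nothing about relationships among taxa.
Most parsimonious ingroup topology: ((Lineage J,((Lineage E,Lineage X),Lineage W)),Lineage B).
The clade {Lineage E, Lineage J, Lineage W, Lineage X} is supported by C3: its derived state '-' occurs in exactly those taxa and in no other taxon (including the outgroup).

C3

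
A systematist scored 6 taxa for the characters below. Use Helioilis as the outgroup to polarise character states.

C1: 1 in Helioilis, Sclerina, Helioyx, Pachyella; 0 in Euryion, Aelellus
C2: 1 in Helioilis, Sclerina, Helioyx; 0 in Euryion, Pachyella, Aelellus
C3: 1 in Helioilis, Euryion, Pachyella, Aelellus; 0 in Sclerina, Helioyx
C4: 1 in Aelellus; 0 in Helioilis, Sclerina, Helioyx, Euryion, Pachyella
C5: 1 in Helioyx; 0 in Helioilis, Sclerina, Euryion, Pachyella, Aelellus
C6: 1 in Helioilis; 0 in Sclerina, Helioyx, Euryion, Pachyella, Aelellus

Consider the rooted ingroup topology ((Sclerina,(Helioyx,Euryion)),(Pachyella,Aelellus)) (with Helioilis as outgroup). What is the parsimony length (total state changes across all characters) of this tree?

9

Map each character onto ((Sclerina,(Helioyx,Euryion)),(Pachyella,Aelellus)) (rooted by Helioilis) and count the minimum state changes it requires (Fitch parsimony):
C1: 2; C2: 2; C3: 2; C4: 1; C5: 1; C6: 1.
Total tree length = 9.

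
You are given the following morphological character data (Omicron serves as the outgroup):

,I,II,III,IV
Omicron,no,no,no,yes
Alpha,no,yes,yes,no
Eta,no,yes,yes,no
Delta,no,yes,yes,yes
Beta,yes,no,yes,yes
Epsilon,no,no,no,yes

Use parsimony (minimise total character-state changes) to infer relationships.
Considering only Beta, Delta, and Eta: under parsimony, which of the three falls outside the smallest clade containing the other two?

Character polarity is set by the outgroup: the derived state is whichever differs from the outgroup's state, so for IV the derived state is 'no', and for the remaining characters it is 'yes'.
I (derived state 'yes') is unique to Beta (autapomorphy; uninformative for grouping).
Only Alpha, Delta, and Eta show the derived state 'yes' for II, supporting them as a clade.
III: derived state 'yes' in Alpha, Beta, Delta, and Eta only — synapomorphy for {Alpha, Beta, Delta, Eta}.
IV (derived state 'no') is shared by Alpha and Eta — a synapomorphy uniting that clade.
Most parsimonious ingroup topology: ((((Alpha,Eta),Delta),Beta),Epsilon).
Eta and Delta share a more recent common ancestor with each other than either does with Beta, so Beta is the least closely related of the three.

Beta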